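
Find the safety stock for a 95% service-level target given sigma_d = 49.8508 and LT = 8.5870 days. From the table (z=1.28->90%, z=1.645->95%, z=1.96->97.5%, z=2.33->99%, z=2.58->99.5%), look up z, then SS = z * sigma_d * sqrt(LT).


From the table, SL = 95% corresponds to z = 1.645
sqrt(LT) = sqrt(8.5870) = 2.9304
SS = 1.645 * 49.8508 * 2.9304 = 240.3028

240.3028 units


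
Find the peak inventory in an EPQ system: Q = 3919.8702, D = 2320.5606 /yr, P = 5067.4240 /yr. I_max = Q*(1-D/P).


D/P = 0.4579
1 - D/P = 0.5421
I_max = 3919.8702 * 0.5421 = 2124.8169

2124.8169 units


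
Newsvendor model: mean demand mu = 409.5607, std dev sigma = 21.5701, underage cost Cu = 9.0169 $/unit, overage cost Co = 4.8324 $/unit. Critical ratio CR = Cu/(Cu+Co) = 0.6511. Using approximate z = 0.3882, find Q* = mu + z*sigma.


CR = Cu/(Cu+Co) = 9.0169/(9.0169+4.8324) = 0.6511
z = 0.3882
Q* = 409.5607 + 0.3882 * 21.5701 = 417.9342

417.9342 units


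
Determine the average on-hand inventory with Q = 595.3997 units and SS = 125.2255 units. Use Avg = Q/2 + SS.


Q/2 = 297.6999
Avg = 297.6999 + 125.2255 = 422.9254

422.9254 units


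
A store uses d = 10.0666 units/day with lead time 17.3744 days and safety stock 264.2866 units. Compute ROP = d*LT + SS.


d*LT = 10.0666 * 17.3744 = 174.9011
ROP = 174.9011 + 264.2866 = 439.1877

439.1877 units


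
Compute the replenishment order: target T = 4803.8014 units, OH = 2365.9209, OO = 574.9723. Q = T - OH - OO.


Inventory position = OH + OO = 2365.9209 + 574.9723 = 2940.8932
Q = 4803.8014 - 2940.8932 = 1862.9082

1862.9082 units


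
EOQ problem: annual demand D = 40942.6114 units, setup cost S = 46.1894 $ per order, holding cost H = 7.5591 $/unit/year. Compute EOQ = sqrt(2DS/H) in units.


2*D*S = 2 * 40942.6114 * 46.1894 = 3782229.3100
2*D*S/H = 500354.4483
EOQ = sqrt(500354.4483) = 707.3574

707.3574 units


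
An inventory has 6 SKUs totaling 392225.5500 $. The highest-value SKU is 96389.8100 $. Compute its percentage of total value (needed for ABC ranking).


Top item = 96389.8100
Total = 392225.5500
Percentage = 96389.8100 / 392225.5500 * 100 = 24.5751

24.5751%


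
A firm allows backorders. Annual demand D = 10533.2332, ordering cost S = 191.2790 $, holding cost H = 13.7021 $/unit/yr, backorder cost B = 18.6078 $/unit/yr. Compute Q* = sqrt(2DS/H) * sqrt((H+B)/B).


sqrt(2DS/H) = 542.2954
sqrt((H+B)/B) = 1.3177
Q* = 542.2954 * 1.3177 = 714.5888

714.5888 units


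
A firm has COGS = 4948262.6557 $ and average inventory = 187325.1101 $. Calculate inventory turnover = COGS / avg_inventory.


Turnover = 4948262.6557 / 187325.1101 = 26.4154

26.4154


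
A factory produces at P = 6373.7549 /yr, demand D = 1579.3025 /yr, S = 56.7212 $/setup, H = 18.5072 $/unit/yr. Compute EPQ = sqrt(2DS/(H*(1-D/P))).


1 - D/P = 1 - 0.2478 = 0.7522
H*(1-D/P) = 13.9214
2DS = 179159.8659
EPQ = sqrt(12869.3425) = 113.4431

113.4431 units


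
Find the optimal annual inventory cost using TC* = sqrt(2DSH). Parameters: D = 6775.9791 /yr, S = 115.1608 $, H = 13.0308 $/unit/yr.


2*D*S*H = 20336574.6763
TC* = sqrt(20336574.6763) = 4509.6091

4509.6091 $/yr


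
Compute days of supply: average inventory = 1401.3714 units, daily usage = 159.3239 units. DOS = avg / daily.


DOS = 1401.3714 / 159.3239 = 8.7957

8.7957 days


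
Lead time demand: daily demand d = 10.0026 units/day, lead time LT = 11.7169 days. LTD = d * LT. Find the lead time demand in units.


LTD = 10.0026 * 11.7169 = 117.1995

117.1995 units


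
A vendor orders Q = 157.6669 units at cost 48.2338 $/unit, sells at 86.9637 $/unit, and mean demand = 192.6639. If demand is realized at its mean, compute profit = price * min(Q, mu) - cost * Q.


Sales at mu = min(157.6669, 192.6639) = 157.6669
Revenue = 86.9637 * 157.6669 = 13711.2970
Total cost = 48.2338 * 157.6669 = 7604.8737
Profit = 13711.2970 - 7604.8737 = 6106.4233

6106.4233 $


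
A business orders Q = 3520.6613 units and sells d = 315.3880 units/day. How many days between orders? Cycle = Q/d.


Cycle = 3520.6613 / 315.3880 = 11.1630

11.1630 days


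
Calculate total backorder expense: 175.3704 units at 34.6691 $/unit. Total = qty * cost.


Total = 175.3704 * 34.6691 = 6079.9339

6079.9339 $


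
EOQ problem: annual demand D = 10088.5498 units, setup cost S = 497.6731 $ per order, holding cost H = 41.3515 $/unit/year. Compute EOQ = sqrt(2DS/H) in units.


2*D*S = 2 * 10088.5498 * 497.6731 = 10041599.7069
2*D*S/H = 242835.1984
EOQ = sqrt(242835.1984) = 492.7831

492.7831 units


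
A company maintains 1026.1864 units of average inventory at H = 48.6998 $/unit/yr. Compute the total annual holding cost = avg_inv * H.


Cost = 1026.1864 * 48.6998 = 49975.0724

49975.0724 $/yr


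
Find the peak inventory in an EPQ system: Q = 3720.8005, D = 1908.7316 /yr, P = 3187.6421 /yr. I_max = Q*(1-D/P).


D/P = 0.5988
1 - D/P = 0.4012
I_max = 3720.8005 * 0.4012 = 1492.8184

1492.8184 units


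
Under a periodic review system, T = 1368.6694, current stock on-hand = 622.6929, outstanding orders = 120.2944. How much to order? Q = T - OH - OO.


Inventory position = OH + OO = 622.6929 + 120.2944 = 742.9873
Q = 1368.6694 - 742.9873 = 625.6821

625.6821 units


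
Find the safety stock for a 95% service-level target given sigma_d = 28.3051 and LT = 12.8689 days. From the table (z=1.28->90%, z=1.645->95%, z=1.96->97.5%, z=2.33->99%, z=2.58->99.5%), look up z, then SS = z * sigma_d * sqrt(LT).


From the table, SL = 95% corresponds to z = 1.645
sqrt(LT) = sqrt(12.8689) = 3.5873
SS = 1.645 * 28.3051 * 3.5873 = 167.0326

167.0326 units


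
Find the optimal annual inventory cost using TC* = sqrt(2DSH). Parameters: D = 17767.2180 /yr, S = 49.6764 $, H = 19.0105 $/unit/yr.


2*D*S*H = 33557769.1137
TC* = sqrt(33557769.1137) = 5792.9068

5792.9068 $/yr


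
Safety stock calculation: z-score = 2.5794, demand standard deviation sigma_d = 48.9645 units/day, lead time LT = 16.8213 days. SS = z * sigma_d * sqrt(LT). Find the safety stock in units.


sqrt(LT) = sqrt(16.8213) = 4.1014
SS = 2.5794 * 48.9645 * 4.1014 = 518.0000

518.0000 units


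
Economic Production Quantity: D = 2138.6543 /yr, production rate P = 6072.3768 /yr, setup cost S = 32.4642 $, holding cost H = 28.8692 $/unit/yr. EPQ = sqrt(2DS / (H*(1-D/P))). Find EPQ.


1 - D/P = 1 - 0.3522 = 0.6478
H*(1-D/P) = 18.7016
2DS = 138859.4019
EPQ = sqrt(7424.9842) = 86.1683

86.1683 units


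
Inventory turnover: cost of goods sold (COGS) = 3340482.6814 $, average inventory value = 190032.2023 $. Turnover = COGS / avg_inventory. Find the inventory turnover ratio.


Turnover = 3340482.6814 / 190032.2023 = 17.5785

17.5785


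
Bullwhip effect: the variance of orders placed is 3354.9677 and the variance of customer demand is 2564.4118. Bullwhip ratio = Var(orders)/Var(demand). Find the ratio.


BW = 3354.9677 / 2564.4118 = 1.3083

1.3083


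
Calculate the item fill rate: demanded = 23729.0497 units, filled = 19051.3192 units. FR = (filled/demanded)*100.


FR = 19051.3192 / 23729.0497 * 100 = 80.2869

80.2869%


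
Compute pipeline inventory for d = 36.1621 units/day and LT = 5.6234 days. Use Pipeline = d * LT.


Pipeline = 36.1621 * 5.6234 = 203.3540

203.3540 units


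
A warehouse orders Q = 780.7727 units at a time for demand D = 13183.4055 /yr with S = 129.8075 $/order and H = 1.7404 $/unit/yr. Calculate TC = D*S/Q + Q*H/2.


Ordering cost = D*S/Q = 2191.8094
Holding cost = Q*H/2 = 679.4284
TC = 2191.8094 + 679.4284 = 2871.2378

2871.2378 $/yr


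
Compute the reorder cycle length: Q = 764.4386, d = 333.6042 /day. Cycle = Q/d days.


Cycle = 764.4386 / 333.6042 = 2.2915

2.2915 days


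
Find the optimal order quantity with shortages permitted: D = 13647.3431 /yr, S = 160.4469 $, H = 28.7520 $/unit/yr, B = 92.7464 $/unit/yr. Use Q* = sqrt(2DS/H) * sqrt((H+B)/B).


sqrt(2DS/H) = 390.2750
sqrt((H+B)/B) = 1.1446
Q* = 390.2750 * 1.1446 = 446.6912

446.6912 units


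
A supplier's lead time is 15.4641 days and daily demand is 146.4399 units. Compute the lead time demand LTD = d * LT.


LTD = 146.4399 * 15.4641 = 2264.5613

2264.5613 units


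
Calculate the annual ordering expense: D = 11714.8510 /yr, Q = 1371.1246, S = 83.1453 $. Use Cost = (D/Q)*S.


Number of orders = D/Q = 8.5440
Cost = 8.5440 * 83.1453 = 710.3912

710.3912 $/yr


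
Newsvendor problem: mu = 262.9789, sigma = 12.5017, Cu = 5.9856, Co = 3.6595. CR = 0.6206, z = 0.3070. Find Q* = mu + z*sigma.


CR = Cu/(Cu+Co) = 5.9856/(5.9856+3.6595) = 0.6206
z = 0.3070
Q* = 262.9789 + 0.3070 * 12.5017 = 266.8169

266.8169 units


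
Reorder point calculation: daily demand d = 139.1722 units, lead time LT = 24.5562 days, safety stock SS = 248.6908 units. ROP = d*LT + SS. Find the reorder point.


d*LT = 139.1722 * 24.5562 = 3417.5404
ROP = 3417.5404 + 248.6908 = 3666.2312

3666.2312 units


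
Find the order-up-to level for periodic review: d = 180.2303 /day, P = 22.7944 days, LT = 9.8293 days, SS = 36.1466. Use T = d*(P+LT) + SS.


P + LT = 32.6237
d*(P+LT) = 180.2303 * 32.6237 = 5879.7792
T = 5879.7792 + 36.1466 = 5915.9258

5915.9258 units


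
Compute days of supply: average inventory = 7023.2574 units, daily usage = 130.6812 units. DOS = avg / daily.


DOS = 7023.2574 / 130.6812 = 53.7434

53.7434 days


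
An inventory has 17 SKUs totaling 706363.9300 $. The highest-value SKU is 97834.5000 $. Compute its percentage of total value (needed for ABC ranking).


Top item = 97834.5000
Total = 706363.9300
Percentage = 97834.5000 / 706363.9300 * 100 = 13.8504

13.8504%


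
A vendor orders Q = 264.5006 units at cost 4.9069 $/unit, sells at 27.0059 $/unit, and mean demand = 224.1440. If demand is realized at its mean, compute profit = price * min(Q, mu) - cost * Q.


Sales at mu = min(264.5006, 224.1440) = 224.1440
Revenue = 27.0059 * 224.1440 = 6053.2104
Total cost = 4.9069 * 264.5006 = 1297.8780
Profit = 6053.2104 - 1297.8780 = 4755.3325

4755.3325 $


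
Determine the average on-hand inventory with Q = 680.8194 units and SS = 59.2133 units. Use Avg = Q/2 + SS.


Q/2 = 340.4097
Avg = 340.4097 + 59.2133 = 399.6230

399.6230 units


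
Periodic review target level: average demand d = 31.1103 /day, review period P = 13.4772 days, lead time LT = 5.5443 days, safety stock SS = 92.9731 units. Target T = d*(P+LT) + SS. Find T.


P + LT = 19.0215
d*(P+LT) = 31.1103 * 19.0215 = 591.7646
T = 591.7646 + 92.9731 = 684.7377

684.7377 units


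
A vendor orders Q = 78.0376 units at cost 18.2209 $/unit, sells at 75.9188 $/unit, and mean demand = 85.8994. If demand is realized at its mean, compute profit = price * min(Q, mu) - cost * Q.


Sales at mu = min(78.0376, 85.8994) = 78.0376
Revenue = 75.9188 * 78.0376 = 5924.5209
Total cost = 18.2209 * 78.0376 = 1421.9153
Profit = 5924.5209 - 1421.9153 = 4502.6056

4502.6056 $


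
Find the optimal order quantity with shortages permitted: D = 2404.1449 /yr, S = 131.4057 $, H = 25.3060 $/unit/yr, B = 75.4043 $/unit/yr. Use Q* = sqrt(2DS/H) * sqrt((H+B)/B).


sqrt(2DS/H) = 158.0122
sqrt((H+B)/B) = 1.1557
Q* = 158.0122 * 1.1557 = 182.6121

182.6121 units


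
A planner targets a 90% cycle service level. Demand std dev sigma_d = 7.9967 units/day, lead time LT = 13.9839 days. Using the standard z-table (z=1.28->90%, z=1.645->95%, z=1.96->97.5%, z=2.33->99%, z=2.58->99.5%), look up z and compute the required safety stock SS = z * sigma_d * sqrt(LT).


From the table, SL = 90% corresponds to z = 1.28
sqrt(LT) = sqrt(13.9839) = 3.7395
SS = 1.28 * 7.9967 * 3.7395 = 38.2767

38.2767 units


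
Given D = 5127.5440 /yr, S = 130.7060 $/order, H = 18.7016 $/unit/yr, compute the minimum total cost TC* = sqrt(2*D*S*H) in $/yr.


2*D*S*H = 25067653.2932
TC* = sqrt(25067653.2932) = 5006.7608

5006.7608 $/yr


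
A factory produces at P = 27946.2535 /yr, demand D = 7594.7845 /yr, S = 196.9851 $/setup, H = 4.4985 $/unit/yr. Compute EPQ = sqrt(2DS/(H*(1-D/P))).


1 - D/P = 1 - 0.2718 = 0.7282
H*(1-D/P) = 3.2760
2DS = 2992118.7684
EPQ = sqrt(913353.5792) = 955.6953

955.6953 units


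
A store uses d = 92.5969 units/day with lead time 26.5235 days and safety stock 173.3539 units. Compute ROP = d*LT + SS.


d*LT = 92.5969 * 26.5235 = 2455.9939
ROP = 2455.9939 + 173.3539 = 2629.3478

2629.3478 units


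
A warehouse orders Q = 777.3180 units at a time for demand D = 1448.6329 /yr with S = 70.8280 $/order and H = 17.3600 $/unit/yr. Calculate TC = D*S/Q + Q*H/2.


Ordering cost = D*S/Q = 131.9972
Holding cost = Q*H/2 = 6747.1202
TC = 131.9972 + 6747.1202 = 6879.1174

6879.1174 $/yr


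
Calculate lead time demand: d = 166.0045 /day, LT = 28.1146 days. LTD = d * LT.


LTD = 166.0045 * 28.1146 = 4667.1501

4667.1501 units


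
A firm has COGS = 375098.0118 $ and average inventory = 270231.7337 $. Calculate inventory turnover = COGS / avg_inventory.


Turnover = 375098.0118 / 270231.7337 = 1.3881

1.3881


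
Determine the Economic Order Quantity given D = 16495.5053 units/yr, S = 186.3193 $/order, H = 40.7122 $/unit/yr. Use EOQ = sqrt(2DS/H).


2*D*S = 2 * 16495.5053 * 186.3193 = 6146862.0013
2*D*S/H = 150983.2925
EOQ = sqrt(150983.2925) = 388.5657

388.5657 units


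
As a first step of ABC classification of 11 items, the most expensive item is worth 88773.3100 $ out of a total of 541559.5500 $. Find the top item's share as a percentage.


Top item = 88773.3100
Total = 541559.5500
Percentage = 88773.3100 / 541559.5500 * 100 = 16.3922

16.3922%


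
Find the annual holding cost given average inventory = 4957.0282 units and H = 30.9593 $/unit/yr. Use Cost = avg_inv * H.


Cost = 4957.0282 * 30.9593 = 153466.1232

153466.1232 $/yr


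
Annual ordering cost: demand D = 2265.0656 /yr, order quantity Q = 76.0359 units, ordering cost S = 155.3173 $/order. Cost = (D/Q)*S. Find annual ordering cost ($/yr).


Number of orders = D/Q = 29.7894
Cost = 29.7894 * 155.3173 = 4626.8128

4626.8128 $/yr


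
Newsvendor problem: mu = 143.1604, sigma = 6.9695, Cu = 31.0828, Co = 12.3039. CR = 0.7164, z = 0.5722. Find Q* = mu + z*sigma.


CR = Cu/(Cu+Co) = 31.0828/(31.0828+12.3039) = 0.7164
z = 0.5722
Q* = 143.1604 + 0.5722 * 6.9695 = 147.1483

147.1483 units


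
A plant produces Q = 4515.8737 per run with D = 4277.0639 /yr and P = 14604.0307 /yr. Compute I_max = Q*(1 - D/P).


D/P = 0.2929
1 - D/P = 0.7071
I_max = 4515.8737 * 0.7071 = 3193.3155

3193.3155 units


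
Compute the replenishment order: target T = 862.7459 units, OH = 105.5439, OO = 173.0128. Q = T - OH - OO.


Inventory position = OH + OO = 105.5439 + 173.0128 = 278.5567
Q = 862.7459 - 278.5567 = 584.1892

584.1892 units


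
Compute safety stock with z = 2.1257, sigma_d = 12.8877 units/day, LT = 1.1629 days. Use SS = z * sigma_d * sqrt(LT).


sqrt(LT) = sqrt(1.1629) = 1.0784
SS = 2.1257 * 12.8877 * 1.0784 = 29.5426

29.5426 units


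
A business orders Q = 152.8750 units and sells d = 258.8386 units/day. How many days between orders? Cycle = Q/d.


Cycle = 152.8750 / 258.8386 = 0.5906

0.5906 days


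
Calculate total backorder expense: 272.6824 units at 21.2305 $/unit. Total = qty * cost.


Total = 272.6824 * 21.2305 = 5789.1837

5789.1837 $


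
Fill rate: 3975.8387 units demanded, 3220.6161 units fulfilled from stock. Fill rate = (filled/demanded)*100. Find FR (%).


FR = 3220.6161 / 3975.8387 * 100 = 81.0047

81.0047%


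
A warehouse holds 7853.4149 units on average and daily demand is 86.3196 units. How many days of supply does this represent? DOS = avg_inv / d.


DOS = 7853.4149 / 86.3196 = 90.9807

90.9807 days


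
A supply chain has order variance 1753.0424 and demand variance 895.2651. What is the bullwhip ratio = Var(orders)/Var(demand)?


BW = 1753.0424 / 895.2651 = 1.9581

1.9581


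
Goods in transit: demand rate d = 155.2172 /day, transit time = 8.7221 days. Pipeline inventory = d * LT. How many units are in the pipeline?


Pipeline = 155.2172 * 8.7221 = 1353.8199

1353.8199 units


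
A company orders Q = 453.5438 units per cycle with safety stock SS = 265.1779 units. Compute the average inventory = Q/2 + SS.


Q/2 = 226.7719
Avg = 226.7719 + 265.1779 = 491.9498

491.9498 units


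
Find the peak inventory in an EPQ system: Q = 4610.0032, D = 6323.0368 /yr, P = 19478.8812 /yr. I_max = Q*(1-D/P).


D/P = 0.3246
1 - D/P = 0.6754
I_max = 4610.0032 * 0.6754 = 3113.5507

3113.5507 units


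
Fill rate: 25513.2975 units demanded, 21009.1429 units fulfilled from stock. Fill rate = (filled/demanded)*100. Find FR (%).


FR = 21009.1429 / 25513.2975 * 100 = 82.3459

82.3459%


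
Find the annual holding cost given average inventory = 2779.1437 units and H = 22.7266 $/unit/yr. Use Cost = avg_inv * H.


Cost = 2779.1437 * 22.7266 = 63160.4872

63160.4872 $/yr


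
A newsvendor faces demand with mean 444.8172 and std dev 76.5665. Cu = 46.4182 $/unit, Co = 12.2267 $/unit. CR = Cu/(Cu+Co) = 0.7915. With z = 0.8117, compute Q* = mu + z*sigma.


CR = Cu/(Cu+Co) = 46.4182/(46.4182+12.2267) = 0.7915
z = 0.8117
Q* = 444.8172 + 0.8117 * 76.5665 = 506.9662

506.9662 units


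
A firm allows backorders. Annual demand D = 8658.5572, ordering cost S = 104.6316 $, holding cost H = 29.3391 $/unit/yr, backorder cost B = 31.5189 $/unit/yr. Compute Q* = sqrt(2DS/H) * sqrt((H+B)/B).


sqrt(2DS/H) = 248.5111
sqrt((H+B)/B) = 1.3895
Q* = 248.5111 * 1.3895 = 345.3179

345.3179 units


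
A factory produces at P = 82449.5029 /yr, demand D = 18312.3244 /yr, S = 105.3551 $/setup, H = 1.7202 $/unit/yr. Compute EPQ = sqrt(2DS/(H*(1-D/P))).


1 - D/P = 1 - 0.2221 = 0.7779
H*(1-D/P) = 1.3381
2DS = 3858593.5368
EPQ = sqrt(2883555.2699) = 1698.1034

1698.1034 units


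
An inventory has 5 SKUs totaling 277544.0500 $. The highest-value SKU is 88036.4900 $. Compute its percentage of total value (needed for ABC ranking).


Top item = 88036.4900
Total = 277544.0500
Percentage = 88036.4900 / 277544.0500 * 100 = 31.7198

31.7198%


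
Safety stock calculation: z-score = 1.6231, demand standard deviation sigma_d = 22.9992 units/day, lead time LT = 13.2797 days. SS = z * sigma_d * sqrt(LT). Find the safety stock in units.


sqrt(LT) = sqrt(13.2797) = 3.6441
SS = 1.6231 * 22.9992 * 3.6441 = 136.0355

136.0355 units


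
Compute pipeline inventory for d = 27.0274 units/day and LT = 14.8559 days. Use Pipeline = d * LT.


Pipeline = 27.0274 * 14.8559 = 401.5164

401.5164 units


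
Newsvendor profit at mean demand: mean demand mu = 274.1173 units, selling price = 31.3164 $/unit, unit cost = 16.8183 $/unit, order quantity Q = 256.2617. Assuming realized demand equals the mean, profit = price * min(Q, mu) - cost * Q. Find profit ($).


Sales at mu = min(256.2617, 274.1173) = 256.2617
Revenue = 31.3164 * 256.2617 = 8025.1939
Total cost = 16.8183 * 256.2617 = 4309.8861
Profit = 8025.1939 - 4309.8861 = 3715.3078

3715.3078 $


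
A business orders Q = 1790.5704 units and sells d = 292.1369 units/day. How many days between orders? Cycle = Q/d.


Cycle = 1790.5704 / 292.1369 = 6.1292

6.1292 days


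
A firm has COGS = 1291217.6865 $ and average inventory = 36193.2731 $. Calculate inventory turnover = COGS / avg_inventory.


Turnover = 1291217.6865 / 36193.2731 = 35.6756

35.6756


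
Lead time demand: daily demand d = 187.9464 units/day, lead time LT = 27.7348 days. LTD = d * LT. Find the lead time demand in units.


LTD = 187.9464 * 27.7348 = 5212.6558

5212.6558 units


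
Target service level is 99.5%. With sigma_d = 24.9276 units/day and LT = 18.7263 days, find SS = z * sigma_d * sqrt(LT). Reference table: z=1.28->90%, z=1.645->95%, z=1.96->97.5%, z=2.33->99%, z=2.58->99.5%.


From the table, SL = 99.5% corresponds to z = 2.58
sqrt(LT) = sqrt(18.7263) = 4.3274
SS = 2.58 * 24.9276 * 4.3274 = 278.3083

278.3083 units


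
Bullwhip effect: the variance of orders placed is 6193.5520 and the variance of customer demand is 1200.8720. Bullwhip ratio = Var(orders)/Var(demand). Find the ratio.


BW = 6193.5520 / 1200.8720 = 5.1575

5.1575


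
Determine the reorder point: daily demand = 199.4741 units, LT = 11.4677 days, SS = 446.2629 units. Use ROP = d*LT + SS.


d*LT = 199.4741 * 11.4677 = 2287.5091
ROP = 2287.5091 + 446.2629 = 2733.7720

2733.7720 units


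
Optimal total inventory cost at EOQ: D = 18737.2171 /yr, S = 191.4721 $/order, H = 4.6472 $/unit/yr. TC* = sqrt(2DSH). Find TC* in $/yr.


2*D*S*H = 33345094.1844
TC* = sqrt(33345094.1844) = 5774.5211

5774.5211 $/yr


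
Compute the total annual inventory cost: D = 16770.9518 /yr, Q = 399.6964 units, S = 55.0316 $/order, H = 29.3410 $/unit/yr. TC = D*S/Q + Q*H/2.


Ordering cost = D*S/Q = 2309.0834
Holding cost = Q*H/2 = 5863.7460
TC = 2309.0834 + 5863.7460 = 8172.8294

8172.8294 $/yr


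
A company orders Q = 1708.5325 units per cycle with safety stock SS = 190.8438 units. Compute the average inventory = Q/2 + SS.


Q/2 = 854.2663
Avg = 854.2663 + 190.8438 = 1045.1101

1045.1101 units


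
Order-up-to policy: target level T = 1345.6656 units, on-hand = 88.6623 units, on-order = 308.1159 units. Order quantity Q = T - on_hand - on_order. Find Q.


Inventory position = OH + OO = 88.6623 + 308.1159 = 396.7782
Q = 1345.6656 - 396.7782 = 948.8874

948.8874 units


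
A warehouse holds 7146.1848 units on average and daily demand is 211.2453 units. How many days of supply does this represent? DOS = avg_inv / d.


DOS = 7146.1848 / 211.2453 = 33.8288

33.8288 days


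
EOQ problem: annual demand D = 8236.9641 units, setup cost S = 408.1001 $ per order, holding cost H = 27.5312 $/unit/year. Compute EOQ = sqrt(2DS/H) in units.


2*D*S = 2 * 8236.9641 * 408.1001 = 6723011.7458
2*D*S/H = 244196.1028
EOQ = sqrt(244196.1028) = 494.1620

494.1620 units


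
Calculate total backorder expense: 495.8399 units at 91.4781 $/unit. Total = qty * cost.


Total = 495.8399 * 91.4781 = 45358.4920

45358.4920 $


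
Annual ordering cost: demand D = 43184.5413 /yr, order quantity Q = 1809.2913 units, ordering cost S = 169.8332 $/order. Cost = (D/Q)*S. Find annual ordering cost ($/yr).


Number of orders = D/Q = 23.8682
Cost = 23.8682 * 169.8332 = 4053.6142

4053.6142 $/yr


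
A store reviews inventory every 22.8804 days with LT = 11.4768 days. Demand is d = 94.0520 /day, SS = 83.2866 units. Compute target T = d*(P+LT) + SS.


P + LT = 34.3572
d*(P+LT) = 94.0520 * 34.3572 = 3231.3634
T = 3231.3634 + 83.2866 = 3314.6500

3314.6500 units


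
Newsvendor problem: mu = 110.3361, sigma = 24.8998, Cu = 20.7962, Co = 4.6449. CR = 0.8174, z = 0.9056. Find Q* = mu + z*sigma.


CR = Cu/(Cu+Co) = 20.7962/(20.7962+4.6449) = 0.8174
z = 0.9056
Q* = 110.3361 + 0.9056 * 24.8998 = 132.8854

132.8854 units


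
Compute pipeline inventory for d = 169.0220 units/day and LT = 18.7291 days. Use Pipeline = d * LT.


Pipeline = 169.0220 * 18.7291 = 3165.6299

3165.6299 units


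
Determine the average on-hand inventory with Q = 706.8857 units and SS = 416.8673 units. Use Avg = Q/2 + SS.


Q/2 = 353.4429
Avg = 353.4429 + 416.8673 = 770.3102

770.3102 units


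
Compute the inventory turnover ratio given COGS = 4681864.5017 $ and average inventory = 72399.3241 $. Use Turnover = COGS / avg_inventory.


Turnover = 4681864.5017 / 72399.3241 = 64.6672

64.6672


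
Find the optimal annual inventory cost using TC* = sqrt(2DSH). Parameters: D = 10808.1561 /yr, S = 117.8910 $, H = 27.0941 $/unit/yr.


2*D*S*H = 69045755.3534
TC* = sqrt(69045755.3534) = 8309.3776

8309.3776 $/yr


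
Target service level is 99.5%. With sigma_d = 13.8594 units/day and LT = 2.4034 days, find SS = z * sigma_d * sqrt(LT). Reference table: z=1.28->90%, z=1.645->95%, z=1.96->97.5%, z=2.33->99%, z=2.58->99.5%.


From the table, SL = 99.5% corresponds to z = 2.58
sqrt(LT) = sqrt(2.4034) = 1.5503
SS = 2.58 * 13.8594 * 1.5503 = 55.4341

55.4341 units


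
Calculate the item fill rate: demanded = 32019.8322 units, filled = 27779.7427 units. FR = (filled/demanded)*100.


FR = 27779.7427 / 32019.8322 * 100 = 86.7579

86.7579%


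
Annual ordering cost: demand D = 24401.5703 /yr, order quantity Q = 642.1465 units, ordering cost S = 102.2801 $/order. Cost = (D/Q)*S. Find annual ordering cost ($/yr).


Number of orders = D/Q = 38.0000
Cost = 38.0000 * 102.2801 = 3886.6443

3886.6443 $/yr


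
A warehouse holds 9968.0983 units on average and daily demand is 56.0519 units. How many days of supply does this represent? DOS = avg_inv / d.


DOS = 9968.0983 / 56.0519 = 177.8369

177.8369 days


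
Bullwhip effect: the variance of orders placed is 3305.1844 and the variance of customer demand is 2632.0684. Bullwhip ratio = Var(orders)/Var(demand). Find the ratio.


BW = 3305.1844 / 2632.0684 = 1.2557

1.2557


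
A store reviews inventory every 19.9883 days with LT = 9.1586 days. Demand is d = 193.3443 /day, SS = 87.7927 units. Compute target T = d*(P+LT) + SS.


P + LT = 29.1469
d*(P+LT) = 193.3443 * 29.1469 = 5635.3870
T = 5635.3870 + 87.7927 = 5723.1797

5723.1797 units


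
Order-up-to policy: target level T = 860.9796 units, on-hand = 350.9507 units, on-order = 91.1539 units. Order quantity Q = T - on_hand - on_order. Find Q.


Inventory position = OH + OO = 350.9507 + 91.1539 = 442.1046
Q = 860.9796 - 442.1046 = 418.8750

418.8750 units


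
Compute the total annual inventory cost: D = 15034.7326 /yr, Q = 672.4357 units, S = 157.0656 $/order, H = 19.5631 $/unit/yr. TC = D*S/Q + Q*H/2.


Ordering cost = D*S/Q = 3511.7697
Holding cost = Q*H/2 = 6577.4634
TC = 3511.7697 + 6577.4634 = 10089.2331

10089.2331 $/yr


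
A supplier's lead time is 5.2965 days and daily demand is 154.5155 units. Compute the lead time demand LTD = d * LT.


LTD = 154.5155 * 5.2965 = 818.3913

818.3913 units


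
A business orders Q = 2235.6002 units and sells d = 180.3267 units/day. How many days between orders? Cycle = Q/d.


Cycle = 2235.6002 / 180.3267 = 12.3975

12.3975 days


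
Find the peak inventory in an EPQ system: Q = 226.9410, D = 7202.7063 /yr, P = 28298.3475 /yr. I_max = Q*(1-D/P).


D/P = 0.2545
1 - D/P = 0.7455
I_max = 226.9410 * 0.7455 = 169.1783

169.1783 units


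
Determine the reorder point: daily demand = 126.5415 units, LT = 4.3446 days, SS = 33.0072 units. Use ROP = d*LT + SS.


d*LT = 126.5415 * 4.3446 = 549.7722
ROP = 549.7722 + 33.0072 = 582.7794

582.7794 units


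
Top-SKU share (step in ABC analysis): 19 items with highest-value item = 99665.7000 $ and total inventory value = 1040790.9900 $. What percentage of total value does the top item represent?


Top item = 99665.7000
Total = 1040790.9900
Percentage = 99665.7000 / 1040790.9900 * 100 = 9.5760

9.5760%


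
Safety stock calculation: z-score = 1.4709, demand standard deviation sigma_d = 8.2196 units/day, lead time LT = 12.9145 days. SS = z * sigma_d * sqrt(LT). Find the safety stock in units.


sqrt(LT) = sqrt(12.9145) = 3.5937
SS = 1.4709 * 8.2196 * 3.5937 = 43.4483

43.4483 units


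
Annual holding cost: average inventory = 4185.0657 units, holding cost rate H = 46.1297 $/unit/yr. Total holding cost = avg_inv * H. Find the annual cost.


Cost = 4185.0657 * 46.1297 = 193055.8252

193055.8252 $/yr


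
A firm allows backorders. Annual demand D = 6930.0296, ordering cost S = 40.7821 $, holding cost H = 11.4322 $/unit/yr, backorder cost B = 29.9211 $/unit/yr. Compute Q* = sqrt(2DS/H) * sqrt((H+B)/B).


sqrt(2DS/H) = 222.3578
sqrt((H+B)/B) = 1.1756
Q* = 222.3578 * 1.1756 = 261.4079

261.4079 units


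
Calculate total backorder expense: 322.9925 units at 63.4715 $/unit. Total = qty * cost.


Total = 322.9925 * 63.4715 = 20500.8185

20500.8185 $


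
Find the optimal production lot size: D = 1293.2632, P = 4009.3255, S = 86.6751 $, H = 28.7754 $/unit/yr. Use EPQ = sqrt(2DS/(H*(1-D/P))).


1 - D/P = 1 - 0.3226 = 0.6774
H*(1-D/P) = 19.4935
2DS = 224187.4344
EPQ = sqrt(11500.6262) = 107.2410

107.2410 units


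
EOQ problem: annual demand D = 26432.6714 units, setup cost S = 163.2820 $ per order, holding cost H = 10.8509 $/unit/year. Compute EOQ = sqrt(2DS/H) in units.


2*D*S = 2 * 26432.6714 * 163.2820 = 8631958.9031
2*D*S/H = 795506.2624
EOQ = sqrt(795506.2624) = 891.9116

891.9116 units


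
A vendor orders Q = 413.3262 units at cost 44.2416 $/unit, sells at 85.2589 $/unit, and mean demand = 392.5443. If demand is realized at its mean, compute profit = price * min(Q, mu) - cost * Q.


Sales at mu = min(413.3262, 392.5443) = 392.5443
Revenue = 85.2589 * 392.5443 = 33467.8952
Total cost = 44.2416 * 413.3262 = 18286.2124
Profit = 33467.8952 - 18286.2124 = 15181.6828

15181.6828 $


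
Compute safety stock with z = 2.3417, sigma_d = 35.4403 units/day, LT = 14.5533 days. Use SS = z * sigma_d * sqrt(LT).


sqrt(LT) = sqrt(14.5533) = 3.8149
SS = 2.3417 * 35.4403 * 3.8149 = 316.5989

316.5989 units


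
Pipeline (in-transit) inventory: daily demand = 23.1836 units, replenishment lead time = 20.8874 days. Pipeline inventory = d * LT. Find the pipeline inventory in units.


Pipeline = 23.1836 * 20.8874 = 484.2451

484.2451 units


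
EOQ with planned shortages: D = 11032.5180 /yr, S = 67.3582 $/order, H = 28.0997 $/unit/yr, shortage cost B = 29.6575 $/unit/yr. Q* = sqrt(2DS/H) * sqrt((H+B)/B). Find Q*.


sqrt(2DS/H) = 229.9835
sqrt((H+B)/B) = 1.3955
Q* = 229.9835 * 1.3955 = 320.9464

320.9464 units


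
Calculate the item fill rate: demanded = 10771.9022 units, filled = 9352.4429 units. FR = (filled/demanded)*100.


FR = 9352.4429 / 10771.9022 * 100 = 86.8226

86.8226%


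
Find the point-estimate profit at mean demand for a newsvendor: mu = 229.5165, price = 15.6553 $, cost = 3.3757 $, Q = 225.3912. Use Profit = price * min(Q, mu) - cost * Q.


Sales at mu = min(225.3912, 229.5165) = 225.3912
Revenue = 15.6553 * 225.3912 = 3528.5669
Total cost = 3.3757 * 225.3912 = 760.8531
Profit = 3528.5669 - 760.8531 = 2767.7138

2767.7138 $


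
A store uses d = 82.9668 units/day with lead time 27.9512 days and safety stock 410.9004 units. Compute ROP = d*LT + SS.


d*LT = 82.9668 * 27.9512 = 2319.0216
ROP = 2319.0216 + 410.9004 = 2729.9220

2729.9220 units


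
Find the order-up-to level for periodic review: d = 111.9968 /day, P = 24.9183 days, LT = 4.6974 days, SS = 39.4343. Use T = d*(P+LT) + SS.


P + LT = 29.6157
d*(P+LT) = 111.9968 * 29.6157 = 3316.8636
T = 3316.8636 + 39.4343 = 3356.2979

3356.2979 units


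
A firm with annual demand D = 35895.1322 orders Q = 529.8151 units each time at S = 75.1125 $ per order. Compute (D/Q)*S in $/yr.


Number of orders = D/Q = 67.7503
Cost = 67.7503 * 75.1125 = 5088.8944

5088.8944 $/yr


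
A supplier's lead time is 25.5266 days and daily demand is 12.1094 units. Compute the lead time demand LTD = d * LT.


LTD = 12.1094 * 25.5266 = 309.1118

309.1118 units


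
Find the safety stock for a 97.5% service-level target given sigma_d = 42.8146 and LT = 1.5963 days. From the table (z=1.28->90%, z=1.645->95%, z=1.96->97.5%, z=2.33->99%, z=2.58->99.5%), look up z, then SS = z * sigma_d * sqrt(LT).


From the table, SL = 97.5% corresponds to z = 1.96
sqrt(LT) = sqrt(1.5963) = 1.2634
SS = 1.96 * 42.8146 * 1.2634 = 106.0243

106.0243 units


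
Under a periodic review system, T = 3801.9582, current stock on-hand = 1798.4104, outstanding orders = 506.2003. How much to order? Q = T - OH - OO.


Inventory position = OH + OO = 1798.4104 + 506.2003 = 2304.6107
Q = 3801.9582 - 2304.6107 = 1497.3475

1497.3475 units


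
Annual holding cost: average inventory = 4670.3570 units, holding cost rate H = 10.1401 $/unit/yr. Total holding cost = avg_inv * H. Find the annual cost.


Cost = 4670.3570 * 10.1401 = 47357.8870

47357.8870 $/yr


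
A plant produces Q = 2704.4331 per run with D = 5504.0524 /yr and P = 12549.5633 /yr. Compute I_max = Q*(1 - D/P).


D/P = 0.4386
1 - D/P = 0.5614
I_max = 2704.4331 * 0.5614 = 1518.3088

1518.3088 units


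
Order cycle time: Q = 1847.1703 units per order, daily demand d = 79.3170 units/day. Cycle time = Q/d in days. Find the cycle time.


Cycle = 1847.1703 / 79.3170 = 23.2885

23.2885 days


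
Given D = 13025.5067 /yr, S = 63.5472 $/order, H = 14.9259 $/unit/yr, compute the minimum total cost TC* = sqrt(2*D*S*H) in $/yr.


2*D*S*H = 24709364.1311
TC* = sqrt(24709364.1311) = 4970.8514

4970.8514 $/yr


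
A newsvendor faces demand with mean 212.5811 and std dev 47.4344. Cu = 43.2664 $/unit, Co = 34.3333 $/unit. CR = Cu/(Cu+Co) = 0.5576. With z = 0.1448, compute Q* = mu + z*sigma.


CR = Cu/(Cu+Co) = 43.2664/(43.2664+34.3333) = 0.5576
z = 0.1448
Q* = 212.5811 + 0.1448 * 47.4344 = 219.4496

219.4496 units


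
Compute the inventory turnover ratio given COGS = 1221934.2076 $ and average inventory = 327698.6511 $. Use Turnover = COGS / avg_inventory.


Turnover = 1221934.2076 / 327698.6511 = 3.7288

3.7288


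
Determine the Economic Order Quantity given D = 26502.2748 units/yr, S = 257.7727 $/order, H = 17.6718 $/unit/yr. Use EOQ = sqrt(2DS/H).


2*D*S = 2 * 26502.2748 * 257.7727 = 13663125.8627
2*D*S/H = 773159.8288
EOQ = sqrt(773159.8288) = 879.2951

879.2951 units


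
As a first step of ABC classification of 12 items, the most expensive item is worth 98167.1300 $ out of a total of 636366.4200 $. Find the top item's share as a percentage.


Top item = 98167.1300
Total = 636366.4200
Percentage = 98167.1300 / 636366.4200 * 100 = 15.4262

15.4262%


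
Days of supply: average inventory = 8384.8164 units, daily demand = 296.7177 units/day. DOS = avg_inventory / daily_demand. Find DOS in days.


DOS = 8384.8164 / 296.7177 = 28.2586

28.2586 days


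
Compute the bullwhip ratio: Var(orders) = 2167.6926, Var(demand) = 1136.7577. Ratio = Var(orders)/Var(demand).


BW = 2167.6926 / 1136.7577 = 1.9069

1.9069


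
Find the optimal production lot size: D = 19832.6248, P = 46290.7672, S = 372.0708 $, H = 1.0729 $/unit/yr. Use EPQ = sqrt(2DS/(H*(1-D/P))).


1 - D/P = 1 - 0.4284 = 0.5716
H*(1-D/P) = 0.6132
2DS = 14758281.1509
EPQ = sqrt(24066423.9759) = 4905.7542

4905.7542 units


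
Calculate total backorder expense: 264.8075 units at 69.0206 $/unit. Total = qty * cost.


Total = 264.8075 * 69.0206 = 18277.1725

18277.1725 $


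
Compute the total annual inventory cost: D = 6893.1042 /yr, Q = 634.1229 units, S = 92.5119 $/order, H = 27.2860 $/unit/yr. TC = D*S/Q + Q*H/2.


Ordering cost = D*S/Q = 1005.6318
Holding cost = Q*H/2 = 8651.3387
TC = 1005.6318 + 8651.3387 = 9656.9705

9656.9705 $/yr


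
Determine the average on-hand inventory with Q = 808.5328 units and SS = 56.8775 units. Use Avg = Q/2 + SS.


Q/2 = 404.2664
Avg = 404.2664 + 56.8775 = 461.1439

461.1439 units


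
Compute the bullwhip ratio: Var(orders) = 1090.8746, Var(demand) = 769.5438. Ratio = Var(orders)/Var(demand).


BW = 1090.8746 / 769.5438 = 1.4176

1.4176


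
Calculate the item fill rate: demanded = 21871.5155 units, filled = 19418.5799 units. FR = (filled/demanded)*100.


FR = 19418.5799 / 21871.5155 * 100 = 88.7848

88.7848%


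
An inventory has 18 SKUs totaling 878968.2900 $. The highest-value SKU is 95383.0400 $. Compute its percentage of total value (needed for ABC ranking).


Top item = 95383.0400
Total = 878968.2900
Percentage = 95383.0400 / 878968.2900 * 100 = 10.8517

10.8517%


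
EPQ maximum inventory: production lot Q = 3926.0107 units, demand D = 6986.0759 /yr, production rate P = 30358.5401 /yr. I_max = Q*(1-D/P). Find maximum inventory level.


D/P = 0.2301
1 - D/P = 0.7699
I_max = 3926.0107 * 0.7699 = 3022.5612

3022.5612 units


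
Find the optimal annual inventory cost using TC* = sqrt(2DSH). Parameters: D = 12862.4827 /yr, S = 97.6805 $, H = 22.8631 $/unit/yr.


2*D*S*H = 57451026.0210
TC* = sqrt(57451026.0210) = 7579.6455

7579.6455 $/yr


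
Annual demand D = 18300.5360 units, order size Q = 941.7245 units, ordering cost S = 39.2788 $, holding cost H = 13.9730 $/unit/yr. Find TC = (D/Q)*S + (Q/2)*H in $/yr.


Ordering cost = D*S/Q = 763.3051
Holding cost = Q*H/2 = 6579.3582
TC = 763.3051 + 6579.3582 = 7342.6633

7342.6633 $/yr


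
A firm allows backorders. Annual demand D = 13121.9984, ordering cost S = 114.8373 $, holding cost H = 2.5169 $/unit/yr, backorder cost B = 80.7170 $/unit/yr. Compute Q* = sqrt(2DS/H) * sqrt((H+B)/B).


sqrt(2DS/H) = 1094.2675
sqrt((H+B)/B) = 1.0155
Q* = 1094.2675 * 1.0155 = 1111.1971

1111.1971 units


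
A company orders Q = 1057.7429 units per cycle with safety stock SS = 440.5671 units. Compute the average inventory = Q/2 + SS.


Q/2 = 528.8714
Avg = 528.8714 + 440.5671 = 969.4385

969.4385 units


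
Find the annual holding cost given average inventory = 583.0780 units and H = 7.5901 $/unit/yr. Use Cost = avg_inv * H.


Cost = 583.0780 * 7.5901 = 4425.6203

4425.6203 $/yr


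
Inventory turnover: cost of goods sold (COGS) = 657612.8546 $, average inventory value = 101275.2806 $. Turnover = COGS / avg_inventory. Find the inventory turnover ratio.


Turnover = 657612.8546 / 101275.2806 = 6.4933

6.4933


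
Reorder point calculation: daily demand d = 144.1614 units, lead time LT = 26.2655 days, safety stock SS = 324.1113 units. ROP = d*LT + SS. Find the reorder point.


d*LT = 144.1614 * 26.2655 = 3786.4713
ROP = 3786.4713 + 324.1113 = 4110.5826

4110.5826 units


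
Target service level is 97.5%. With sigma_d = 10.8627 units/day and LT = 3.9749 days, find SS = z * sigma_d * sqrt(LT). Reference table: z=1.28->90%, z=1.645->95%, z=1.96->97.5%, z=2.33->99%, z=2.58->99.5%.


From the table, SL = 97.5% corresponds to z = 1.96
sqrt(LT) = sqrt(3.9749) = 1.9937
SS = 1.96 * 10.8627 * 1.9937 = 42.4480

42.4480 units


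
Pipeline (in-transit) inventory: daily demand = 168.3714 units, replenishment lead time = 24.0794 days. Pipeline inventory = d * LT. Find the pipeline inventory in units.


Pipeline = 168.3714 * 24.0794 = 4054.2823

4054.2823 units


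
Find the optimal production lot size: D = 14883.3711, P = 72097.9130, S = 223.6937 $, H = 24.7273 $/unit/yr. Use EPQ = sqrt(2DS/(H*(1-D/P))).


1 - D/P = 1 - 0.2064 = 0.7936
H*(1-D/P) = 19.6228
2DS = 6658632.6997
EPQ = sqrt(339331.8539) = 582.5220

582.5220 units


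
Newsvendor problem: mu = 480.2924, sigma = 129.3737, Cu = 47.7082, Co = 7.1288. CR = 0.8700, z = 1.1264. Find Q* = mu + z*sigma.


CR = Cu/(Cu+Co) = 47.7082/(47.7082+7.1288) = 0.8700
z = 1.1264
Q* = 480.2924 + 1.1264 * 129.3737 = 626.0189

626.0189 units


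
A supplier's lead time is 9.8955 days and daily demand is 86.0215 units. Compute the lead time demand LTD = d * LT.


LTD = 86.0215 * 9.8955 = 851.2258

851.2258 units


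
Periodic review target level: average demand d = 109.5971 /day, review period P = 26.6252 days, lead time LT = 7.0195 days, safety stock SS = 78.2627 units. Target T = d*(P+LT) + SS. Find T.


P + LT = 33.6447
d*(P+LT) = 109.5971 * 33.6447 = 3687.3616
T = 3687.3616 + 78.2627 = 3765.6243

3765.6243 units


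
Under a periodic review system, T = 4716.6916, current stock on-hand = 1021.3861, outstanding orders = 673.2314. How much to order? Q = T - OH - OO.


Inventory position = OH + OO = 1021.3861 + 673.2314 = 1694.6175
Q = 4716.6916 - 1694.6175 = 3022.0741

3022.0741 units


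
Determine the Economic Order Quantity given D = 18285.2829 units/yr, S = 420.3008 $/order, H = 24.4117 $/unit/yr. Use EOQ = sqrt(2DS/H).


2*D*S = 2 * 18285.2829 * 420.3008 = 15370638.0622
2*D*S/H = 629642.2643
EOQ = sqrt(629642.2643) = 793.5000

793.5000 units


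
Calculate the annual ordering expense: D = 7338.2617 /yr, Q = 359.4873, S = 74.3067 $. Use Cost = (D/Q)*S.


Number of orders = D/Q = 20.4131
Cost = 20.4131 * 74.3067 = 1516.8325

1516.8325 $/yr
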